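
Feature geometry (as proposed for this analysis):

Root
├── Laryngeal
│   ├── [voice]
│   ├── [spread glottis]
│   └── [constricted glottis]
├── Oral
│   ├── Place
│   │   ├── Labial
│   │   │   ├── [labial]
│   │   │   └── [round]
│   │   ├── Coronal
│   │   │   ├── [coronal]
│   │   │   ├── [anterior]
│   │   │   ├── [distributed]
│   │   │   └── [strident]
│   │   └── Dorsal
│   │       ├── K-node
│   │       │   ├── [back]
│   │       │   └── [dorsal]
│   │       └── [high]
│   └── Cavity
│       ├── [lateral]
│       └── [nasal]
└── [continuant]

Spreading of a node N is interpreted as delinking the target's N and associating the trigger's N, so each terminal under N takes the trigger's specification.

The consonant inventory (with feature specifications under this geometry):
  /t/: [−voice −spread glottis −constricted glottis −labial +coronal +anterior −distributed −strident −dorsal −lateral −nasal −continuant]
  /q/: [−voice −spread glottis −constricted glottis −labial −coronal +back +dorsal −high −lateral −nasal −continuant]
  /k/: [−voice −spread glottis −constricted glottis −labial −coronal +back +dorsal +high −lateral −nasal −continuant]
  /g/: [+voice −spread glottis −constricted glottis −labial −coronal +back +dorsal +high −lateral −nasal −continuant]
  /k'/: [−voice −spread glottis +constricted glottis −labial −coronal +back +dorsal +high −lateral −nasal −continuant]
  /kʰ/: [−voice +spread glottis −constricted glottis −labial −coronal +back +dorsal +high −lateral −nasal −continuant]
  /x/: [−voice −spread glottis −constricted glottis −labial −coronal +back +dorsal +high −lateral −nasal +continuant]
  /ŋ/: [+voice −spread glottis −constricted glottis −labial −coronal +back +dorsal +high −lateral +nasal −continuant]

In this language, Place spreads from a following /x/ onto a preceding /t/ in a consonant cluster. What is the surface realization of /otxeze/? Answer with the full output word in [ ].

Place immediately or transitively dominates [labial], [round], [coronal], [anterior], [distributed], [strident], [back], [dorsal], [high].
After delinking /t/'s Place and linking /x/'s, the affected terminals become [−labial], [−coronal], [+back], [+dorsal], [+high]; [voice], [spread glottis], [constricted glottis], … (outside Place) are retained from /t/.
The resulting bundle matches /k/ in the inventory; substituting it for /t/ gives [okxeze].

[okxeze]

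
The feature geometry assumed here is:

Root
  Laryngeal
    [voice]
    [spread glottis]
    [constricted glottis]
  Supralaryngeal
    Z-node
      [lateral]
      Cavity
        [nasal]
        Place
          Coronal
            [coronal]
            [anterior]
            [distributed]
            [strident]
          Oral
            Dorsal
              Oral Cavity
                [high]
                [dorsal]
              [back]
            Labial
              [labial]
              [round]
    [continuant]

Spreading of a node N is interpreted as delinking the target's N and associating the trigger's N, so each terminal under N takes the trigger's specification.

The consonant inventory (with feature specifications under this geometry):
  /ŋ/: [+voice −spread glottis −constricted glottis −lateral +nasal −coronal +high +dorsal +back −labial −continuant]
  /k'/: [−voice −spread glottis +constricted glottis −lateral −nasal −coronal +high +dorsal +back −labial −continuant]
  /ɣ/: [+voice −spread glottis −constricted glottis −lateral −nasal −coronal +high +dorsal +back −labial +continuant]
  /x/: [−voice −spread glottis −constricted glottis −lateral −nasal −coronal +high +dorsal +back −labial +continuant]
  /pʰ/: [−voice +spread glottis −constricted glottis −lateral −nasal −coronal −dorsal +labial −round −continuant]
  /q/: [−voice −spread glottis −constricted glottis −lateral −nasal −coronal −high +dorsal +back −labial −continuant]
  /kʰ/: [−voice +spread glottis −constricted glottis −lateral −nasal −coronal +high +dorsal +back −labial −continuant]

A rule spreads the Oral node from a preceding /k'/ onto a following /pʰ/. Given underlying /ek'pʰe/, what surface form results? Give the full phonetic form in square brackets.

Oral immediately or transitively dominates [high], [dorsal], [back], [labial], [round].
Spreading Oral from /k'/ onto /pʰ/ replaces those values with /k'/'s: [+high], [+dorsal], [+back], [−labial]. Features outside Oral ([voice], [spread glottis], [constricted glottis], …) stay as in /pʰ/.
This feature bundle is that of [kʰ], so /ek'pʰe/ surfaces as [ek'kʰe].

[ek'kʰe]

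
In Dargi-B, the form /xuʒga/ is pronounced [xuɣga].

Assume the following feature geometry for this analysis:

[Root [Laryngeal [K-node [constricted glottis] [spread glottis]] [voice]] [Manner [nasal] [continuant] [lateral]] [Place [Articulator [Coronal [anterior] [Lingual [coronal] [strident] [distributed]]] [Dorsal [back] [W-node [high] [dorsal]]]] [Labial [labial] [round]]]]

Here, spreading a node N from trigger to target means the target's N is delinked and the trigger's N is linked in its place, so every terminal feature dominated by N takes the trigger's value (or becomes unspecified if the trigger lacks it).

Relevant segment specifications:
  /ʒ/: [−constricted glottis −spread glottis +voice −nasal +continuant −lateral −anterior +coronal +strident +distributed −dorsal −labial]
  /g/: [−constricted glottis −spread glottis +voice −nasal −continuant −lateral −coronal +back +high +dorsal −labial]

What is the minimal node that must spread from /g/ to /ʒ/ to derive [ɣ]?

Articulator

Feature comparison: [coronal], [anterior], [distributed], [strident], [dorsal], [high], [back] differ between /ʒ/ and [ɣ]; the remaining terminals match.
These terminals are all dominated by Articulator, and no proper subconstituent of Articulator covers them all; Articulator is their lowest common ancestor.
Spreading Articulator from /g/ overwrites each of those terminals with /g/'s values, yielding exactly [ɣ].
[continuant], a feature on which the two segments disagree outside Articulator, is unchanged — nothing dominating it spread, and Articulator is the minimal sufficient constituent.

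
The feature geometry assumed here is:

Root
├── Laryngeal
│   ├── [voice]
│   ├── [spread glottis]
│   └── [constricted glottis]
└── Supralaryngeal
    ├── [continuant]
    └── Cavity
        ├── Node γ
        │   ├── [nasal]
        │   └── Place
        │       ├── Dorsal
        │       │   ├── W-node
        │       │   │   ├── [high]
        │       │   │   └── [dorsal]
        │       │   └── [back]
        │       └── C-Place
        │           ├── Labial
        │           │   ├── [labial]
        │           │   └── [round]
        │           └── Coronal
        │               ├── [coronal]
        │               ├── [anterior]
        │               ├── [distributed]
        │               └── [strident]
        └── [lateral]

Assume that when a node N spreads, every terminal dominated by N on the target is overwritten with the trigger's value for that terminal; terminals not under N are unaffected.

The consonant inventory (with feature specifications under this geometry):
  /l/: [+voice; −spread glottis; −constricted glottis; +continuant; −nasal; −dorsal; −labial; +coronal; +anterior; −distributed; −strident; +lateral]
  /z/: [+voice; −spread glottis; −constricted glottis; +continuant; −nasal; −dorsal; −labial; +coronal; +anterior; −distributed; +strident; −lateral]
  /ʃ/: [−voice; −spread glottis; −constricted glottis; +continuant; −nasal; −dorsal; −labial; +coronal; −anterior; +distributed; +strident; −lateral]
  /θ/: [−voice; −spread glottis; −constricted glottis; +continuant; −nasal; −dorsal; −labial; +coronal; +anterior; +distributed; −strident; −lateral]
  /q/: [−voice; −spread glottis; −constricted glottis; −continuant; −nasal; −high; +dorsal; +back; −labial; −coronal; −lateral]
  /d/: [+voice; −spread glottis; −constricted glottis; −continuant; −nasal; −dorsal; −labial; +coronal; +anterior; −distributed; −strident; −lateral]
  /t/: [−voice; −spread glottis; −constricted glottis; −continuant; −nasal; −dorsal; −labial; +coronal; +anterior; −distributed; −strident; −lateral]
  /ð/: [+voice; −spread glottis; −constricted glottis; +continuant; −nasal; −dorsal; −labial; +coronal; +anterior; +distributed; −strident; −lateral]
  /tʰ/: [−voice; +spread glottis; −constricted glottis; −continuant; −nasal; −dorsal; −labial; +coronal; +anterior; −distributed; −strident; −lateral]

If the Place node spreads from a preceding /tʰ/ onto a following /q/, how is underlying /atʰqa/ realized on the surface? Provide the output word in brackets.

[atʰta]

Place immediately or transitively dominates [high], [dorsal], [back], [labial], [round], [coronal], [anterior], [distributed], [strident].
The target acquires /tʰ/'s values for everything under Place — [−dorsal], [−labial], [+coronal], [+anterior], [−distributed], [−strident] — while keeping its own [voice], [spread glottis], [constricted glottis], ….
This feature bundle is that of [t], so /atʰqa/ surfaces as [atʰta].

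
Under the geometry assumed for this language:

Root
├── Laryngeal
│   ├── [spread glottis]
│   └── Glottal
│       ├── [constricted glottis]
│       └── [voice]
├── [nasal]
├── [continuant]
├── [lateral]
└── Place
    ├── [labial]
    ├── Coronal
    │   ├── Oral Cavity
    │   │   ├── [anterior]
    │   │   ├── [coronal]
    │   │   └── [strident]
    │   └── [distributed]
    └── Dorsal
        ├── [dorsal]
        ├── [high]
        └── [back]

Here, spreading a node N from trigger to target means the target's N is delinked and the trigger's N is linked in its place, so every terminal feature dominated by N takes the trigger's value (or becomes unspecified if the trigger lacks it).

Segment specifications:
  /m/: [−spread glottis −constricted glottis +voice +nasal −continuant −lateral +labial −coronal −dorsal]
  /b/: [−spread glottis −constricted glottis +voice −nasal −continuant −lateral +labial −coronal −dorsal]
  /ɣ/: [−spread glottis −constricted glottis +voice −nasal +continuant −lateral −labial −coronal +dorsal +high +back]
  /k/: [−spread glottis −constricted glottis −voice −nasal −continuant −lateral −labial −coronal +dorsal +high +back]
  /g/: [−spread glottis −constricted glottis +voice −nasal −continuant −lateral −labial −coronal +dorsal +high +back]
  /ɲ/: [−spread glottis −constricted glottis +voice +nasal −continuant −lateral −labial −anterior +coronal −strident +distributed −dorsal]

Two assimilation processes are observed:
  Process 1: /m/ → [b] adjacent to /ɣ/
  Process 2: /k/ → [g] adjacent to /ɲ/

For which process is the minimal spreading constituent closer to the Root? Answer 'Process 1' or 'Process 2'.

In Process 1, [nasal] changes, so the minimal spreading node is [nasal] at depth 1.
Process 2: the feature that changes is [voice]; the minimal node is [voice] (depth 3).
Depth 1 < depth 3; Process 1 involves the structurally higher constituent [nasal].

Process 1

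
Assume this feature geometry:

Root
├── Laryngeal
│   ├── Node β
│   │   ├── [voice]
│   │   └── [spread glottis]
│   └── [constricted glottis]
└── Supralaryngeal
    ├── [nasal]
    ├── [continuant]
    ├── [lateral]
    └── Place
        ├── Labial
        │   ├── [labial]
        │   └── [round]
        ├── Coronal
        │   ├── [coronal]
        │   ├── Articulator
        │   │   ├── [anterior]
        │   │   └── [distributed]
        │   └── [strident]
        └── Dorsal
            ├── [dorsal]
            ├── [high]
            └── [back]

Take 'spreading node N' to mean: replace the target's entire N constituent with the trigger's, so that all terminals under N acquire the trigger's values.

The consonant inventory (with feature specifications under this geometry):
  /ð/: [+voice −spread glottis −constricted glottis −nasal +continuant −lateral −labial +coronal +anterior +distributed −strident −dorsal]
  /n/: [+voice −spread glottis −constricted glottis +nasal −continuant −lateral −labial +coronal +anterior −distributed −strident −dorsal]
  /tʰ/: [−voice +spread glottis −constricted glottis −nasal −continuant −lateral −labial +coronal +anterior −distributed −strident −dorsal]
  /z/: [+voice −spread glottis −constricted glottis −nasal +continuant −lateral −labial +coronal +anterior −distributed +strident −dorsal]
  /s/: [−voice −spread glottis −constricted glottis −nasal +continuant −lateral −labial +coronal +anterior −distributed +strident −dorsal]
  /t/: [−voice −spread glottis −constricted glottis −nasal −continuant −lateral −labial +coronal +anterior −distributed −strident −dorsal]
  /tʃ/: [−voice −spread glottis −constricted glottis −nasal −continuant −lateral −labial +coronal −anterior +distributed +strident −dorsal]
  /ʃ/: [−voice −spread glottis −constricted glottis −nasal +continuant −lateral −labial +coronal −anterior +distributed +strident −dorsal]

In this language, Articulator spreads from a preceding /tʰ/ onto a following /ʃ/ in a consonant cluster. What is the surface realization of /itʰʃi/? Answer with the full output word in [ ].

Articulator immediately or transitively dominates [anterior], [distributed].
After delinking /ʃ/'s Articulator and linking /tʰ/'s, the affected terminals become [+anterior], [−distributed]; [voice], [spread glottis], [constricted glottis], … (outside Articulator) are retained from /ʃ/.
Among the inventory, only /s/ has exactly this specification, giving the surface form [itʰsi].

[itʰsi]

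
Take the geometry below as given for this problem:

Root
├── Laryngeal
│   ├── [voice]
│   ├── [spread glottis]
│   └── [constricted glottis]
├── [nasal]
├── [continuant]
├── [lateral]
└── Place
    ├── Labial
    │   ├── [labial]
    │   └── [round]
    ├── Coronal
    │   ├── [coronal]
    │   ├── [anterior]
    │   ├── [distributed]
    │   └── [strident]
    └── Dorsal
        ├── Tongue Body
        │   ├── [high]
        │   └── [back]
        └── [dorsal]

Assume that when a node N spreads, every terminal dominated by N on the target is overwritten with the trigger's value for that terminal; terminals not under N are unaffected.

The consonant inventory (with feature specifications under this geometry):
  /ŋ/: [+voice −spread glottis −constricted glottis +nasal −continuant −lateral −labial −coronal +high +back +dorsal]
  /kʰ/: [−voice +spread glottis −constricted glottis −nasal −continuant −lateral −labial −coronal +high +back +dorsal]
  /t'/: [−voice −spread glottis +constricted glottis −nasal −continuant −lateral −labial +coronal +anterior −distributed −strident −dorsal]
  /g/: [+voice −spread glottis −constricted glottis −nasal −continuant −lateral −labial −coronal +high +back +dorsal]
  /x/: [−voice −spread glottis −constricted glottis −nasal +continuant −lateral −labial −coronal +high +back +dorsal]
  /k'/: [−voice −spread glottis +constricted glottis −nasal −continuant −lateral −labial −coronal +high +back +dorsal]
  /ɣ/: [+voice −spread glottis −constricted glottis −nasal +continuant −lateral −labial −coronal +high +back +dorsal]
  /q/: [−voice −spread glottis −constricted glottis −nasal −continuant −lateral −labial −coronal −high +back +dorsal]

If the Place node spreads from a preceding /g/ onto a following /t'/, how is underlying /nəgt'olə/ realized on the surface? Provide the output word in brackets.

[nəgk'olə]

Terminals under Place in this geometry: [labial], [round], [coronal], [anterior], [distributed], [strident], [high], [back], [dorsal].
After delinking /t'/'s Place and linking /g/'s, the affected terminals become [−labial], [−coronal], [+high], [+back], [+dorsal]; [voice], [spread glottis], [constricted glottis], … (outside Place) are retained from /t'/.
The resulting bundle matches /k'/ in the inventory; substituting it for /t'/ gives [nəgk'olə].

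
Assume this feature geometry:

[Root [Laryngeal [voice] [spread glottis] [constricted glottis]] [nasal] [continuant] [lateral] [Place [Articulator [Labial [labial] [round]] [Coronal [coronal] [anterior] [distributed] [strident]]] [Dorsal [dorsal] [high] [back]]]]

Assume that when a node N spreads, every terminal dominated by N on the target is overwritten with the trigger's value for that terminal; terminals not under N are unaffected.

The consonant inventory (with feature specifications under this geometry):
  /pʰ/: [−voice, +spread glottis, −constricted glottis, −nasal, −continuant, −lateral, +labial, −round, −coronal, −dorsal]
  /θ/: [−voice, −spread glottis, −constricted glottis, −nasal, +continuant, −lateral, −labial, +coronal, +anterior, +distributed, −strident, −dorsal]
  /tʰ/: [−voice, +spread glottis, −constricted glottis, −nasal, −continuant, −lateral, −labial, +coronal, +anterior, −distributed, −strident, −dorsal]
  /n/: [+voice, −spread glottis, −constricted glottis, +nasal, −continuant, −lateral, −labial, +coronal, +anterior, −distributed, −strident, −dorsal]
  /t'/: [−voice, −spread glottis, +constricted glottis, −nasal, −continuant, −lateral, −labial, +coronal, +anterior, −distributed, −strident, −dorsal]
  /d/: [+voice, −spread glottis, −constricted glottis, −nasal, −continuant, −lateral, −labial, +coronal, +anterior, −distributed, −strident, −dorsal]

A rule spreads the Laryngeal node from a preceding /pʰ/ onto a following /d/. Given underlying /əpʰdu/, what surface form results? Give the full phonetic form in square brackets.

Terminals under Laryngeal in this geometry: [voice], [spread glottis], [constricted glottis].
The target acquires /pʰ/'s values for everything under Laryngeal — [−voice], [+spread glottis], [−constricted glottis] — while keeping its own [nasal], [continuant], [lateral], ….
This feature bundle is that of [tʰ], so /əpʰdu/ surfaces as [əpʰtʰu].

[əpʰtʰu]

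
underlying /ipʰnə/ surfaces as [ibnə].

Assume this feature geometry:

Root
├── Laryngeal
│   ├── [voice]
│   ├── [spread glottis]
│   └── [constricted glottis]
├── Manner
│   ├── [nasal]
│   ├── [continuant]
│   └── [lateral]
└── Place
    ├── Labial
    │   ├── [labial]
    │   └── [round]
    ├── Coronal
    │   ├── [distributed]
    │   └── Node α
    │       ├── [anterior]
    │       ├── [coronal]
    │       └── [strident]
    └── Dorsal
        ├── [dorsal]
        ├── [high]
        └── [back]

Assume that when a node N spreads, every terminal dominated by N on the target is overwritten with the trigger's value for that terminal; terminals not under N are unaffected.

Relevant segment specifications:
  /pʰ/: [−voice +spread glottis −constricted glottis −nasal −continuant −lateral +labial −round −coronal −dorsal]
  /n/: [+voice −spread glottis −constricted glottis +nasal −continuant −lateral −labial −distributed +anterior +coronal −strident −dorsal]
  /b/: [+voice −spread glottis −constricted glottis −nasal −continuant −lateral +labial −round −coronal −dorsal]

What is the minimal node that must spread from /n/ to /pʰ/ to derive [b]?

Laryngeal

Comparing /pʰ/ with its surface form [b], the features that change are [voice], [spread glottis].
These terminals are all dominated by Laryngeal, and no proper subconstituent of Laryngeal covers them all; Laryngeal is their lowest common ancestor.
Spreading Laryngeal from /n/ overwrites each of those terminals with /n/'s values, yielding exactly [b].
Since [labial], [nasal] are preserved even though /n/ disagrees there, no node above Laryngeal spread.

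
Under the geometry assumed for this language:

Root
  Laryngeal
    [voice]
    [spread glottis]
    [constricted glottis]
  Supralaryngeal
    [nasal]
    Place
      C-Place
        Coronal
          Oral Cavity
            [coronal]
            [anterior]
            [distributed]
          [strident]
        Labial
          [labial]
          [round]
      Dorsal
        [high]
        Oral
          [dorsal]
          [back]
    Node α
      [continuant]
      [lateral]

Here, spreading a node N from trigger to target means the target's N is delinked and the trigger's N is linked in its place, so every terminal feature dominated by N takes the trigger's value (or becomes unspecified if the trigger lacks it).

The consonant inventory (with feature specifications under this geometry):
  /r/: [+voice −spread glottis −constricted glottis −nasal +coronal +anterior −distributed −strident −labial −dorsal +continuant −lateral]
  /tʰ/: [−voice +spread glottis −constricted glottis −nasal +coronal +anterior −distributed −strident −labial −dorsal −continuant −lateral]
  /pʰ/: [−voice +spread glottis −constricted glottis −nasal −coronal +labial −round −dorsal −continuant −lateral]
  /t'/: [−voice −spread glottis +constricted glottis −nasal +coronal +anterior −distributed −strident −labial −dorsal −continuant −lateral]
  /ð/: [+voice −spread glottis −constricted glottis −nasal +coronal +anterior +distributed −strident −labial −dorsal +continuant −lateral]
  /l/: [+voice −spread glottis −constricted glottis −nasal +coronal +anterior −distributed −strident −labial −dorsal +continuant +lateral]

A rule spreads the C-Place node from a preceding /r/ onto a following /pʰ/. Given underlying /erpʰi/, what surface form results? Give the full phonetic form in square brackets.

The C-Place node dominates the terminals [coronal], [anterior], [distributed], [strident], [labial], [round].
The target acquires /r/'s values for everything under C-Place — [+coronal], [+anterior], [−distributed], [−strident], [−labial] — while keeping its own [voice], [spread glottis], [constricted glottis], ….
Among the inventory, only /tʰ/ has exactly this specification, giving the surface form [ertʰi].

[ertʰi]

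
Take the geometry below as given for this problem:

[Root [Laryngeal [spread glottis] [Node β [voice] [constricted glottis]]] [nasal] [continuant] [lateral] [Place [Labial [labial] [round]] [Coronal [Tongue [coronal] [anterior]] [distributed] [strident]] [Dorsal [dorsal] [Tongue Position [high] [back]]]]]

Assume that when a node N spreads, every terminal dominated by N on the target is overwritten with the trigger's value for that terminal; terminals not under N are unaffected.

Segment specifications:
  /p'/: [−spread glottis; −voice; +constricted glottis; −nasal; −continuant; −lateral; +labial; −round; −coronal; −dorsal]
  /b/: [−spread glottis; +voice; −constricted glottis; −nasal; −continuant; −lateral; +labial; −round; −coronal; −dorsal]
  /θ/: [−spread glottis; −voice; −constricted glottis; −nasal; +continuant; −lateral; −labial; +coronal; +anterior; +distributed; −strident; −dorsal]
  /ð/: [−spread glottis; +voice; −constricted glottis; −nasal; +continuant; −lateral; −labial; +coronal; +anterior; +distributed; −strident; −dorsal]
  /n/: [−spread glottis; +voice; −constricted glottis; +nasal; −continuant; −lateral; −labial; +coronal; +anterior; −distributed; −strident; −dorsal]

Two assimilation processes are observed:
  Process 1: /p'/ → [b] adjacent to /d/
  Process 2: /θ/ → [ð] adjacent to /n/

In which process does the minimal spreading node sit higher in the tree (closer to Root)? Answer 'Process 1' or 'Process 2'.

Process 1: the features that change are [voice], [constricted glottis]; the minimal node is Node β (depth 2).
Process 2 alters [voice]; the lowest dominating node is [voice] (depth 3 from Root).
Node β (depth 2) sits above [voice] (depth 3), making Process 1 the one with the higher spreading node.

Process 1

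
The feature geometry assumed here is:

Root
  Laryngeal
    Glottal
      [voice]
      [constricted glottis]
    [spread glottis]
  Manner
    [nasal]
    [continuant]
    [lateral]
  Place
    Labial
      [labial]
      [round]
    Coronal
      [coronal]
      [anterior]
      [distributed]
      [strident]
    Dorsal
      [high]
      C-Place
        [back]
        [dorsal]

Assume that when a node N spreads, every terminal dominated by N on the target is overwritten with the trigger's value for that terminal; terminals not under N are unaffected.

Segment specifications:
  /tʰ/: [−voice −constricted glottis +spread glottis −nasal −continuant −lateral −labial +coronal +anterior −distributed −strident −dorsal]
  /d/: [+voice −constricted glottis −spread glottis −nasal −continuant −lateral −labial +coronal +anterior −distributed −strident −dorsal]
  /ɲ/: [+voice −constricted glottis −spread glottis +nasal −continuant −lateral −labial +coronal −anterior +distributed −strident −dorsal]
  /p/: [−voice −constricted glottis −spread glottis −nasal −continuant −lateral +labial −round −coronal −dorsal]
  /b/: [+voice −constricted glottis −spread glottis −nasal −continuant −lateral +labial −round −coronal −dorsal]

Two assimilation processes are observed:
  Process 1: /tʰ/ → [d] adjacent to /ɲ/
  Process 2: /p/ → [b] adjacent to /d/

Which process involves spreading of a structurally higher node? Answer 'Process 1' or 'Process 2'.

Process 1 alters [voice], [spread glottis]; the lowest common ancestor is Laryngeal (depth 1 from Root).
In Process 2, [voice] changes, so the minimal spreading node is [voice] at depth 3.
Depth 1 < depth 3; Process 1 involves the structurally higher constituent Laryngeal.

Process 1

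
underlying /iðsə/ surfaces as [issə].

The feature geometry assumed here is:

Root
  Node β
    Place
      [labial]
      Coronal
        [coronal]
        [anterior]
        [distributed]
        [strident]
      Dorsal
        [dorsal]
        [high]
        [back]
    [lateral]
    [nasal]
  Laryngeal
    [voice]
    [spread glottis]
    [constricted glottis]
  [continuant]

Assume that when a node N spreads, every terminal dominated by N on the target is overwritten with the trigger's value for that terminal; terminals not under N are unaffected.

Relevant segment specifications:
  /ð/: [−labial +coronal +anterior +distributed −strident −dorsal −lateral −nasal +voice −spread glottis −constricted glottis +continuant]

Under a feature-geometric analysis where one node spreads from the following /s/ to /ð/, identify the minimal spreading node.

Root

The alternation /ð/ → [s] changes [voice], [distributed], [strident] and nothing else.
Tracing each changed feature up the tree, the paths first meet at Root; any lower node misses at least one of them.
Delinking /ð/'s Root and associating /s/'s Root gives precisely the feature bundle of [s].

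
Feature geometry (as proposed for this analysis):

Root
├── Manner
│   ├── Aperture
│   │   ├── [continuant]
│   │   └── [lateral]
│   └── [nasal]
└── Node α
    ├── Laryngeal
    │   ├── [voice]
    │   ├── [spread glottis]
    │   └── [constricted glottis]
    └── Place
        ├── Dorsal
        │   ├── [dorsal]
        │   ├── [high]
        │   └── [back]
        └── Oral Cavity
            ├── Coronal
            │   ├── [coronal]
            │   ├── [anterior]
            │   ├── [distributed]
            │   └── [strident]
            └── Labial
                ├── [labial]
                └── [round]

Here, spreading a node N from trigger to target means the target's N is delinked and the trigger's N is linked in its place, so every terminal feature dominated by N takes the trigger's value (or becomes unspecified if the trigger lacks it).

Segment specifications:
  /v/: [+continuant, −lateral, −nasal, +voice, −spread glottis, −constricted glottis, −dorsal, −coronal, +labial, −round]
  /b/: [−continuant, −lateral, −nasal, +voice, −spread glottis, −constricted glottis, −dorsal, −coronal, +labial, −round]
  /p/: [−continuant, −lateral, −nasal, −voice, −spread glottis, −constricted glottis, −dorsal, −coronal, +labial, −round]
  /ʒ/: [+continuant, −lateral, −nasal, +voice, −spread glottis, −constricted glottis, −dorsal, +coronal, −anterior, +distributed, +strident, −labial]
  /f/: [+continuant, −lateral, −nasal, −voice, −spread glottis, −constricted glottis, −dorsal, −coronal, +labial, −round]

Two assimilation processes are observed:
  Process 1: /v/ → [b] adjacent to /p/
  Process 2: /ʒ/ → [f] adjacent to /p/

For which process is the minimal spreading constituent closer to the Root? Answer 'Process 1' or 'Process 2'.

Process 2

In Process 1, [continuant] changes, so the minimal spreading node is [continuant] at depth 3.
Process 2 alters [voice], [labial], [round], [coronal], [anterior], [distributed], [strident]; the lowest common ancestor is Node α (depth 1 from Root).
Depth 1 < depth 3; Process 2 involves the structurally higher constituent Node α.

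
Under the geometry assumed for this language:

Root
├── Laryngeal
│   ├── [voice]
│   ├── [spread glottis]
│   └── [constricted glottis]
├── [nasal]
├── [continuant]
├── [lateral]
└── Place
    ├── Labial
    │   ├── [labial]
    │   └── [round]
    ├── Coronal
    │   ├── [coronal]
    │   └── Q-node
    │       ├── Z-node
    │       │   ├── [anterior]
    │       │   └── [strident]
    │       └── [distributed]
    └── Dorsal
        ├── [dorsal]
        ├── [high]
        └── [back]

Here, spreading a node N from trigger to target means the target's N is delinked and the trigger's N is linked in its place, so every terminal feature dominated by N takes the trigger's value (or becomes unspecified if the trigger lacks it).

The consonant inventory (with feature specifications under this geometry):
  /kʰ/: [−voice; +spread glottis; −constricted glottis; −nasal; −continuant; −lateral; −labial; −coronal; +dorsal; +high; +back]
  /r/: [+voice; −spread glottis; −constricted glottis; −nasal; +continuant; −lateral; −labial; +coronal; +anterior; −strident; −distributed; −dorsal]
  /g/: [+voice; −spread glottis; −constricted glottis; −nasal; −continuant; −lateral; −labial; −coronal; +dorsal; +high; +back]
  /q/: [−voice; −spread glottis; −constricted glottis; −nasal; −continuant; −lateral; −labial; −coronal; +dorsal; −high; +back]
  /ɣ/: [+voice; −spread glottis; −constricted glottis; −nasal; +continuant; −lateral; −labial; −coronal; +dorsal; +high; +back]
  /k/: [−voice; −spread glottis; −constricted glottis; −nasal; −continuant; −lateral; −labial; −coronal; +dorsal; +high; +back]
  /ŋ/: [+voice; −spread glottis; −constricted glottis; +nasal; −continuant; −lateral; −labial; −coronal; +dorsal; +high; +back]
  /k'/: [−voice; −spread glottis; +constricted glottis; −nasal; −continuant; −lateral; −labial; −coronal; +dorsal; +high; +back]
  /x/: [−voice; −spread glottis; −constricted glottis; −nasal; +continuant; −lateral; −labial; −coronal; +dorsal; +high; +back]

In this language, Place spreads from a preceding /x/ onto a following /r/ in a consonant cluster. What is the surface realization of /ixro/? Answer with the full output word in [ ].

Place immediately or transitively dominates [labial], [round], [coronal], [anterior], [strident], [distributed], [dorsal], [high], [back].
Spreading Place from /x/ onto /r/ replaces those values with /x/'s: [−labial], [−coronal], [+dorsal], [+high], [+back]. Features outside Place ([voice], [spread glottis], [constricted glottis], …) stay as in /r/.
Among the inventory, only /ɣ/ has exactly this specification, giving the surface form [ixɣo].

[ixɣo]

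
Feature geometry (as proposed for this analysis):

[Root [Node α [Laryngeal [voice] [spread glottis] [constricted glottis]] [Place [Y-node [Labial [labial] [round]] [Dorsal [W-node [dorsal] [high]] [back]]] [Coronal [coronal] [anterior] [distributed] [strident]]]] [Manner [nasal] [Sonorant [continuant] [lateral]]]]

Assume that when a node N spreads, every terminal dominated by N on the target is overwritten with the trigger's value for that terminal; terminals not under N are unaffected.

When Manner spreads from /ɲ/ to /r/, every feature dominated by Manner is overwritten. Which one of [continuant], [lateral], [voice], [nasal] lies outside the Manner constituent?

[voice]

Under this geometry, Manner contains [nasal], [continuant], [lateral].
Of the listed options, [lateral], [nasal], [continuant] are among these and would be overwritten by spreading Manner.
[voice] is not within the Manner subtree (it hangs from Laryngeal), so /r/'s [voice] value survives.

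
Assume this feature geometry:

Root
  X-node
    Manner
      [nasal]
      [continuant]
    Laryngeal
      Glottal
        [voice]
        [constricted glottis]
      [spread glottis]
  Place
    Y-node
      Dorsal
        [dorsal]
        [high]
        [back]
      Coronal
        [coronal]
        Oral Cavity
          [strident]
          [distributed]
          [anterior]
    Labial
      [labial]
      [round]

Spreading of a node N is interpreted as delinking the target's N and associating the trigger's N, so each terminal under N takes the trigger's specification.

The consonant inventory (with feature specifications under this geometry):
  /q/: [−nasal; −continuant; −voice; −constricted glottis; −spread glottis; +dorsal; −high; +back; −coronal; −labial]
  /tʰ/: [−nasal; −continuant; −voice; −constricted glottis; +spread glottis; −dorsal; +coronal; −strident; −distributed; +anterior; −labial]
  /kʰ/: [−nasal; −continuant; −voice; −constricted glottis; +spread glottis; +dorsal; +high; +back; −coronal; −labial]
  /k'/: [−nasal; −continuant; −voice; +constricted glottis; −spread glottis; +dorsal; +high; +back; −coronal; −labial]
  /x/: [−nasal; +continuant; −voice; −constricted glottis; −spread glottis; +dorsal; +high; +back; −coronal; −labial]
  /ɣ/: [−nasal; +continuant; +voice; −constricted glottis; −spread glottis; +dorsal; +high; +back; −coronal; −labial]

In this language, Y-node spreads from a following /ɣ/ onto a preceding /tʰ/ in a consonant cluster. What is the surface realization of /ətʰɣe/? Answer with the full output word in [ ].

[əkʰɣe]

The Y-node node dominates the terminals [dorsal], [high], [back], [coronal], [strident], [distributed], [anterior].
The target acquires /ɣ/'s values for everything under Y-node — [+dorsal], [+high], [+back], [−coronal] — while keeping its own [nasal], [continuant], [voice], ….
The resulting bundle matches /kʰ/ in the inventory; substituting it for /tʰ/ gives [əkʰɣe].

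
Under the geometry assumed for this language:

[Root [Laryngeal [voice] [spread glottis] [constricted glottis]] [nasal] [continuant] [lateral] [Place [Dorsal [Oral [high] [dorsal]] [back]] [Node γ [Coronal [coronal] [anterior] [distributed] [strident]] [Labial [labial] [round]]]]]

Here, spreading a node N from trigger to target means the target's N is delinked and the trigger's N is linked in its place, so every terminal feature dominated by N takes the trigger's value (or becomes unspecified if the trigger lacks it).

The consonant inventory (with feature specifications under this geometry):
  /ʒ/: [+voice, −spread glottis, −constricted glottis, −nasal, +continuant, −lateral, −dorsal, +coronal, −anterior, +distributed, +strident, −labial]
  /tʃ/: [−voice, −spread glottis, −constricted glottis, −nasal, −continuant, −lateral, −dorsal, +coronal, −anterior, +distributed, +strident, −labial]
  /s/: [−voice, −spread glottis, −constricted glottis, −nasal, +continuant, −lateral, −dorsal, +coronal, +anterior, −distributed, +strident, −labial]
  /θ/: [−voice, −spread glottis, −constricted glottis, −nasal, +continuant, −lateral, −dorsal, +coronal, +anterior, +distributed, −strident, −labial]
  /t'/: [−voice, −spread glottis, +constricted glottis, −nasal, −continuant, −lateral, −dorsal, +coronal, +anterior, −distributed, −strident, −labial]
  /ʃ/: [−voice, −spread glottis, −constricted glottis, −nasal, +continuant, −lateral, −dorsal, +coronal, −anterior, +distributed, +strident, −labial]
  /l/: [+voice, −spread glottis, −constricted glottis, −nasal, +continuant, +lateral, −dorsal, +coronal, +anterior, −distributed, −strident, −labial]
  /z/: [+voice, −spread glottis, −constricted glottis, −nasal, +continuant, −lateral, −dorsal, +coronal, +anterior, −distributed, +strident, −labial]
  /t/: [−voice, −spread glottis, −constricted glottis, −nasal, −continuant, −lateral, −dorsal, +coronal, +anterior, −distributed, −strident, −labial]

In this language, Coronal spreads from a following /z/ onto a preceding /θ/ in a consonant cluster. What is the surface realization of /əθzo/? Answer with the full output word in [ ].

[əszo]

Terminals under Coronal in this geometry: [coronal], [anterior], [distributed], [strident].
Spreading Coronal from /z/ onto /θ/ replaces those values with /z/'s: [+coronal], [+anterior], [−distributed], [+strident]. Features outside Coronal ([voice], [spread glottis], [constricted glottis], …) stay as in /θ/.
This feature bundle is that of [s], so /əθzo/ surfaces as [əszo].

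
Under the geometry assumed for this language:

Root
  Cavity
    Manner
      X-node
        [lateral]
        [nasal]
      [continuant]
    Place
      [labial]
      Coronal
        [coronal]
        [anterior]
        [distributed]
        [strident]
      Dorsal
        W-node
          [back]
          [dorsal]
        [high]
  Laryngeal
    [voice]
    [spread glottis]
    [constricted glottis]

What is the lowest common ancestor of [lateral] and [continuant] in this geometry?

Manner

[lateral] is immediately dominated by X-node.
[continuant] is immediately dominated by Manner.
These paths first converge at Manner; no daughter of Manner dominates all 2 features, so Manner is the minimal constituent.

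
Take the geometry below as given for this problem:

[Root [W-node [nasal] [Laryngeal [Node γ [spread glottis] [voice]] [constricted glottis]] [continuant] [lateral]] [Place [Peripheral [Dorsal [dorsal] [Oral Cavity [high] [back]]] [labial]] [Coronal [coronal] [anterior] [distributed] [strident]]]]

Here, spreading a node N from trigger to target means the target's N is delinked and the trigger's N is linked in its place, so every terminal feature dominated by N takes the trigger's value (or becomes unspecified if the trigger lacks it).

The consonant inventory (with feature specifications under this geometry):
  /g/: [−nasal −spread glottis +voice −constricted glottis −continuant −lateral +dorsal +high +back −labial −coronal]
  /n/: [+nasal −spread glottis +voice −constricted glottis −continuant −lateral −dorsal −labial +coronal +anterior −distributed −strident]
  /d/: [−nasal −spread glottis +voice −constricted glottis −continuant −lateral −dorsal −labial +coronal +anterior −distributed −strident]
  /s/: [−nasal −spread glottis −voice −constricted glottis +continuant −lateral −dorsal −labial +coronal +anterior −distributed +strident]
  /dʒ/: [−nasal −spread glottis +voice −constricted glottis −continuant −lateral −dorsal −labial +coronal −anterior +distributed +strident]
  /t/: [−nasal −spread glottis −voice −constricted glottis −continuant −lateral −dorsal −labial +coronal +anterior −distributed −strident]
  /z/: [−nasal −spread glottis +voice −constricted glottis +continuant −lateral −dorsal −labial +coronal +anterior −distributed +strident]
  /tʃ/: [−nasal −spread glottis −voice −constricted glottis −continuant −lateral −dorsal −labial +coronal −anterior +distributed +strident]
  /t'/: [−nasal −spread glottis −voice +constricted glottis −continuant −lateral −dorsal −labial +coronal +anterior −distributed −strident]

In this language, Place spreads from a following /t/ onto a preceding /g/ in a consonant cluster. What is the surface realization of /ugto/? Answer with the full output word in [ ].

[udto]

Terminals under Place in this geometry: [dorsal], [high], [back], [labial], [coronal], [anterior], [distributed], [strident].
After delinking /g/'s Place and linking /t/'s, the affected terminals become [−dorsal], [−labial], [+coronal], [+anterior], [−distributed], [−strident]; [nasal], [spread glottis], [voice], … (outside Place) are retained from /g/.
The resulting bundle matches /d/ in the inventory; substituting it for /g/ gives [udto].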